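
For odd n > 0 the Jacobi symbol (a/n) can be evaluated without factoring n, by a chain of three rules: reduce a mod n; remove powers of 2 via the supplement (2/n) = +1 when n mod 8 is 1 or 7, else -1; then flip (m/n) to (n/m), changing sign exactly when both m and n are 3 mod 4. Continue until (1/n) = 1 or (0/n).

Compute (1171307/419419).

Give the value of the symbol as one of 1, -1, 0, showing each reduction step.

(1171307/419419): 1171307 mod 419419 = 332469, so (1171307/419419) = (332469/419419)
flip (332469/419419) -> (419419/332469): both odd, 332469 mod 4 = 1, 419419 mod 4 = 3, so the flip contributes +1; sign now +1
(419419/332469): 419419 mod 332469 = 86950, so (419419/332469) = (86950/332469)
factor out 2^1: 86950 = 2^1·43475; with 332469 mod 8 = 5, (2/332469) = -1; sign now -1; continue with (43475/332469)
flip (43475/332469) -> (332469/43475): both odd, 43475 mod 4 = 3, 332469 mod 4 = 1, so the flip contributes +1; sign now -1
(332469/43475): 332469 mod 43475 = 28144, so (332469/43475) = (28144/43475)
factor out 2^4: 28144 = 2^4·1759; with 43475 mod 8 = 3, (2/43475) = -1; sign now -1; continue with (1759/43475)
flip (1759/43475) -> (43475/1759): both odd, 1759 mod 4 = 3, 43475 mod 4 = 3, so the flip contributes -1; sign now +1
(43475/1759): 43475 mod 1759 = 1259, so (43475/1759) = (1259/1759)
flip (1259/1759) -> (1759/1259): both odd, 1259 mod 4 = 3, 1759 mod 4 = 3, so the flip contributes -1; sign now -1
(1759/1259): 1759 mod 1259 = 500, so (1759/1259) = (500/1259)
factor out 2^2: 500 = 2^2·125; with 1259 mod 8 = 3, (2/1259) = -1; sign now -1; continue with (125/1259)
flip (125/1259) -> (1259/125): both odd, 125 mod 4 = 1, 1259 mod 4 = 3, so the flip contributes +1; sign now -1
(1259/125): 1259 mod 125 = 9, so (1259/125) = (9/125)
flip (9/125) -> (125/9): both odd, 9 mod 4 = 1, 125 mod 4 = 1, so the flip contributes +1; sign now -1
(125/9): 125 mod 9 = 8, so (125/9) = (8/9)
factor out 2^3: 8 = 2^3·1; with 9 mod 8 = 1, (2/9) = +1; sign now -1; continue with (1/9)
reached (1/9) = 1, so the symbol is -1

-1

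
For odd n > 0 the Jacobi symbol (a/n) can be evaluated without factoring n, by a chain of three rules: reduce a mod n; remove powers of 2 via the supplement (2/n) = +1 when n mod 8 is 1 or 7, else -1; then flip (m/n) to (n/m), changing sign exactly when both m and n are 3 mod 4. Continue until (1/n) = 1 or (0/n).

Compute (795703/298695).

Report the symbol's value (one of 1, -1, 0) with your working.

-1

(795703/298695) = (198313/298695)   [reduce mod 298695]
reciprocity: (198313/298695) = +1·(298695/198313) since 198313 mod 4 = 1, 298695 mod 4 = 3; sign now +1
(298695/198313) = (100382/198313)   [reduce mod 198313]
100382 = 2^1·50191; (2/198313) = +1 since 198313 mod 8 = 1, so (100382/198313) = (+1)^1·(50191/198313); sign now +1
reciprocity: (50191/198313) = +1·(198313/50191) since 50191 mod 4 = 3, 198313 mod 4 = 1; sign now +1
(198313/50191) = (47740/50191)   [reduce mod 50191]
47740 = 2^2·11935; (2/50191) = +1 since 50191 mod 8 = 7, so (47740/50191) = (+1)^2·(11935/50191); sign now +1
reciprocity: (11935/50191) = -1·(50191/11935) since 11935 mod 4 = 3, 50191 mod 4 = 3; sign now -1
(50191/11935) = (2451/11935)   [reduce mod 11935]
reciprocity: (2451/11935) = -1·(11935/2451) since 2451 mod 4 = 3, 11935 mod 4 = 3; sign now +1
(11935/2451) = (2131/2451)   [reduce mod 2451]
reciprocity: (2131/2451) = -1·(2451/2131) since 2131 mod 4 = 3, 2451 mod 4 = 3; sign now -1
(2451/2131) = (320/2131)   [reduce mod 2131]
320 = 2^6·5; (2/2131) = -1 since 2131 mod 8 = 3, so (320/2131) = (-1)^6·(5/2131); sign now -1
reciprocity: (5/2131) = +1·(2131/5) since 5 mod 4 = 1, 2131 mod 4 = 3; sign now -1
(2131/5) = (1/5)   [reduce mod 5]
(1/5) = 1; final value = sign = -1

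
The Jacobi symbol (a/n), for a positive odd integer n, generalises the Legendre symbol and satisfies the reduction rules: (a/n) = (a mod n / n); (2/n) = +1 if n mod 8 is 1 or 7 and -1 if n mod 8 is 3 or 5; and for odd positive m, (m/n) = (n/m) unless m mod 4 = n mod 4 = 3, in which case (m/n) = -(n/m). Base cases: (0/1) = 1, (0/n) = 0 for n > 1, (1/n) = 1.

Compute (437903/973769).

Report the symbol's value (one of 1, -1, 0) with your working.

flip (437903/973769) -> (973769/437903): both odd, 437903 mod 4 = 3, 973769 mod 4 = 1, so the flip contributes +1; sign now +1
(973769/437903): 973769 mod 437903 = 97963, so (973769/437903) = (97963/437903)
flip (97963/437903) -> (437903/97963): both odd, 97963 mod 4 = 3, 437903 mod 4 = 3, so the flip contributes -1; sign now -1
(437903/97963): 437903 mod 97963 = 46051, so (437903/97963) = (46051/97963)
flip (46051/97963) -> (97963/46051): both odd, 46051 mod 4 = 3, 97963 mod 4 = 3, so the flip contributes -1; sign now +1
(97963/46051): 97963 mod 46051 = 5861, so (97963/46051) = (5861/46051)
flip (5861/46051) -> (46051/5861): both odd, 5861 mod 4 = 1, 46051 mod 4 = 3, so the flip contributes +1; sign now +1
(46051/5861): 46051 mod 5861 = 5024, so (46051/5861) = (5024/5861)
factor out 2^5: 5024 = 2^5·157; with 5861 mod 8 = 5, (2/5861) = -1; sign now -1; continue with (157/5861)
flip (157/5861) -> (5861/157): both odd, 157 mod 4 = 1, 5861 mod 4 = 1, so the flip contributes +1; sign now -1
(5861/157): 5861 mod 157 = 52, so (5861/157) = (52/157)
factor out 2^2: 52 = 2^2·13; with 157 mod 8 = 5, (2/157) = -1; sign now -1; continue with (13/157)
flip (13/157) -> (157/13): both odd, 13 mod 4 = 1, 157 mod 4 = 1, so the flip contributes +1; sign now -1
(157/13): 157 mod 13 = 1, so (157/13) = (1/13)
reached (1/13) = 1, so the symbol is -1

-1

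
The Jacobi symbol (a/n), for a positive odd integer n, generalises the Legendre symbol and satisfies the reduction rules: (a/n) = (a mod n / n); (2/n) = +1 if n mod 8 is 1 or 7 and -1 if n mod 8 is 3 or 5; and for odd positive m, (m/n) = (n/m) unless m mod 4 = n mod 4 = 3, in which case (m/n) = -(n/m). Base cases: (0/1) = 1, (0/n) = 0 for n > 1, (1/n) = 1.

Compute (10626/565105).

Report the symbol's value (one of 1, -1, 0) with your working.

factor out 2^1: 10626 = 2^1·5313; with 565105 mod 8 = 1, (2/565105) = +1; sign now +1; continue with (5313/565105)
flip (5313/565105) -> (565105/5313): both odd, 5313 mod 4 = 1, 565105 mod 4 = 1, so the flip contributes +1; sign now +1
(565105/5313): 565105 mod 5313 = 1927, so (565105/5313) = (1927/5313)
flip (1927/5313) -> (5313/1927): both odd, 1927 mod 4 = 3, 5313 mod 4 = 1, so the flip contributes +1; sign now +1
(5313/1927): 5313 mod 1927 = 1459, so (5313/1927) = (1459/1927)
flip (1459/1927) -> (1927/1459): both odd, 1459 mod 4 = 3, 1927 mod 4 = 3, so the flip contributes -1; sign now -1
(1927/1459): 1927 mod 1459 = 468, so (1927/1459) = (468/1459)
factor out 2^2: 468 = 2^2·117; with 1459 mod 8 = 3, (2/1459) = -1; sign now -1; continue with (117/1459)
flip (117/1459) -> (1459/117): both odd, 117 mod 4 = 1, 1459 mod 4 = 3, so the flip contributes +1; sign now -1
(1459/117): 1459 mod 117 = 55, so (1459/117) = (55/117)
flip (55/117) -> (117/55): both odd, 55 mod 4 = 3, 117 mod 4 = 1, so the flip contributes +1; sign now -1
(117/55): 117 mod 55 = 7, so (117/55) = (7/55)
flip (7/55) -> (55/7): both odd, 7 mod 4 = 3, 55 mod 4 = 3, so the flip contributes -1; sign now +1
(55/7): 55 mod 7 = 6, so (55/7) = (6/7)
factor out 2^1: 6 = 2^1·3; with 7 mod 8 = 7, (2/7) = +1; sign now +1; continue with (3/7)
flip (3/7) -> (7/3): both odd, 3 mod 4 = 3, 7 mod 4 = 3, so the flip contributes -1; sign now -1
(7/3): 7 mod 3 = 1, so (7/3) = (1/3)
reached (1/3) = 1, so the symbol is -1

-1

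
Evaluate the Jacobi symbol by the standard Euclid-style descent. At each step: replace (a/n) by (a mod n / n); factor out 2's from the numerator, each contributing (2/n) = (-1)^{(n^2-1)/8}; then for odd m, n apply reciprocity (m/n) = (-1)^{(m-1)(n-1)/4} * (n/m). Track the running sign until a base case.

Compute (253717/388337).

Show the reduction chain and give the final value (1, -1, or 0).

-1

flip (253717/388337) -> (388337/253717): both odd, 253717 mod 4 = 1, 388337 mod 4 = 1, so the flip contributes +1; sign now +1
(388337/253717): 388337 mod 253717 = 134620, so (388337/253717) = (134620/253717)
factor out 2^2: 134620 = 2^2·33655; with 253717 mod 8 = 5, (2/253717) = -1; sign now +1; continue with (33655/253717)
flip (33655/253717) -> (253717/33655): both odd, 33655 mod 4 = 3, 253717 mod 4 = 1, so the flip contributes +1; sign now +1
(253717/33655): 253717 mod 33655 = 18132, so (253717/33655) = (18132/33655)
factor out 2^2: 18132 = 2^2·4533; with 33655 mod 8 = 7, (2/33655) = +1; sign now +1; continue with (4533/33655)
flip (4533/33655) -> (33655/4533): both odd, 4533 mod 4 = 1, 33655 mod 4 = 3, so the flip contributes +1; sign now +1
(33655/4533): 33655 mod 4533 = 1924, so (33655/4533) = (1924/4533)
factor out 2^2: 1924 = 2^2·481; with 4533 mod 8 = 5, (2/4533) = -1; sign now +1; continue with (481/4533)
flip (481/4533) -> (4533/481): both odd, 481 mod 4 = 1, 4533 mod 4 = 1, so the flip contributes +1; sign now +1
(4533/481): 4533 mod 481 = 204, so (4533/481) = (204/481)
factor out 2^2: 204 = 2^2·51; with 481 mod 8 = 1, (2/481) = +1; sign now +1; continue with (51/481)
flip (51/481) -> (481/51): both odd, 51 mod 4 = 3, 481 mod 4 = 1, so the flip contributes +1; sign now +1
(481/51): 481 mod 51 = 22, so (481/51) = (22/51)
factor out 2^1: 22 = 2^1·11; with 51 mod 8 = 3, (2/51) = -1; sign now -1; continue with (11/51)
flip (11/51) -> (51/11): both odd, 11 mod 4 = 3, 51 mod 4 = 3, so the flip contributes -1; sign now +1
(51/11): 51 mod 11 = 7, so (51/11) = (7/11)
flip (7/11) -> (11/7): both odd, 7 mod 4 = 3, 11 mod 4 = 3, so the flip contributes -1; sign now -1
(11/7): 11 mod 7 = 4, so (11/7) = (4/7)
factor out 2^2: 4 = 2^2·1; with 7 mod 8 = 7, (2/7) = +1; sign now -1; continue with (1/7)
reached (1/7) = 1, so the symbol is -1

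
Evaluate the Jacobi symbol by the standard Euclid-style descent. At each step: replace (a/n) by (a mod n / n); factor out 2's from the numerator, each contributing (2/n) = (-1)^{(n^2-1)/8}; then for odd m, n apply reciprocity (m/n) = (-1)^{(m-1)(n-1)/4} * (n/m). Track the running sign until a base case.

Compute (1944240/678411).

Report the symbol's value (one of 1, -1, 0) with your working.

0

(1944240/678411): 1944240 mod 678411 = 587418, so (1944240/678411) = (587418/678411)
factor out 2^1: 587418 = 2^1·293709; with 678411 mod 8 = 3, (2/678411) = -1; sign now -1; continue with (293709/678411)
flip (293709/678411) -> (678411/293709): both odd, 293709 mod 4 = 1, 678411 mod 4 = 3, so the flip contributes +1; sign now -1
(678411/293709): 678411 mod 293709 = 90993, so (678411/293709) = (90993/293709)
flip (90993/293709) -> (293709/90993): both odd, 90993 mod 4 = 1, 293709 mod 4 = 1, so the flip contributes +1; sign now -1
(293709/90993): 293709 mod 90993 = 20730, so (293709/90993) = (20730/90993)
factor out 2^1: 20730 = 2^1·10365; with 90993 mod 8 = 1, (2/90993) = +1; sign now -1; continue with (10365/90993)
flip (10365/90993) -> (90993/10365): both odd, 10365 mod 4 = 1, 90993 mod 4 = 1, so the flip contributes +1; sign now -1
(90993/10365): 90993 mod 10365 = 8073, so (90993/10365) = (8073/10365)
flip (8073/10365) -> (10365/8073): both odd, 8073 mod 4 = 1, 10365 mod 4 = 1, so the flip contributes +1; sign now -1
(10365/8073): 10365 mod 8073 = 2292, so (10365/8073) = (2292/8073)
factor out 2^2: 2292 = 2^2·573; with 8073 mod 8 = 1, (2/8073) = +1; sign now -1; continue with (573/8073)
flip (573/8073) -> (8073/573): both odd, 573 mod 4 = 1, 8073 mod 4 = 1, so the flip contributes +1; sign now -1
(8073/573): 8073 mod 573 = 51, so (8073/573) = (51/573)
flip (51/573) -> (573/51): both odd, 51 mod 4 = 3, 573 mod 4 = 1, so the flip contributes +1; sign now -1
(573/51): 573 mod 51 = 12, so (573/51) = (12/51)
factor out 2^2: 12 = 2^2·3; with 51 mod 8 = 3, (2/51) = -1; sign now -1; continue with (3/51)
flip (3/51) -> (51/3): both odd, 3 mod 4 = 3, 51 mod 4 = 3, so the flip contributes -1; sign now +1
(51/3): 51 mod 3 = 0, so (51/3) = (0/3)
reached (0/3); gcd(a, n) > 1, so (0/3) = 0 and the symbol is 0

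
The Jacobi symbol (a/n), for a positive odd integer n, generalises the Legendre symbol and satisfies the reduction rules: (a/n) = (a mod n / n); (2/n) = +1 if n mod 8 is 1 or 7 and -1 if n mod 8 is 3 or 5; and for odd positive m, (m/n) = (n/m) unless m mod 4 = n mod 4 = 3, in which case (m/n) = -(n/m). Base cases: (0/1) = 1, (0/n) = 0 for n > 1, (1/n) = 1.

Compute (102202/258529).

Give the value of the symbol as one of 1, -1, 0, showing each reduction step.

-1

102202 = 2^1·51101; (2/258529) = +1 since 258529 mod 8 = 1, so (102202/258529) = (+1)^1·(51101/258529); sign now +1
reciprocity: (51101/258529) = +1·(258529/51101) since 51101 mod 4 = 1, 258529 mod 4 = 1; sign now +1
(258529/51101) = (3024/51101)   [reduce mod 51101]
3024 = 2^4·189; (2/51101) = -1 since 51101 mod 8 = 5, so (3024/51101) = (-1)^4·(189/51101); sign now +1
reciprocity: (189/51101) = +1·(51101/189) since 189 mod 4 = 1, 51101 mod 4 = 1; sign now +1
(51101/189) = (71/189)   [reduce mod 189]
reciprocity: (71/189) = +1·(189/71) since 71 mod 4 = 3, 189 mod 4 = 1; sign now +1
(189/71) = (47/71)   [reduce mod 71]
reciprocity: (47/71) = -1·(71/47) since 47 mod 4 = 3, 71 mod 4 = 3; sign now -1
(71/47) = (24/47)   [reduce mod 47]
24 = 2^3·3; (2/47) = +1 since 47 mod 8 = 7, so (24/47) = (+1)^3·(3/47); sign now -1
reciprocity: (3/47) = -1·(47/3) since 3 mod 4 = 3, 47 mod 4 = 3; sign now +1
(47/3) = (2/3)   [reduce mod 3]
2 = 2^1·1; (2/3) = -1 since 3 mod 8 = 3, so (2/3) = (-1)^1·(1/3); sign now -1
(1/3) = 1; final value = sign = -1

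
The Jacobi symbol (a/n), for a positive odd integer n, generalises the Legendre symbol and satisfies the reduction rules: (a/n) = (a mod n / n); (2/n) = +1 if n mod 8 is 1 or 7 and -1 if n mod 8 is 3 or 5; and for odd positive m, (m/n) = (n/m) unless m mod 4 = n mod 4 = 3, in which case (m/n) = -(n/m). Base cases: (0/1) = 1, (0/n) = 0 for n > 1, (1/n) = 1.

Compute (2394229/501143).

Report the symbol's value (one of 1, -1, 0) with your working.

0

(2394229/501143): 2394229 mod 501143 = 389657, so (2394229/501143) = (389657/501143)
flip (389657/501143) -> (501143/389657): both odd, 389657 mod 4 = 1, 501143 mod 4 = 3, so the flip contributes +1; sign now +1
(501143/389657): 501143 mod 389657 = 111486, so (501143/389657) = (111486/389657)
factor out 2^1: 111486 = 2^1·55743; with 389657 mod 8 = 1, (2/389657) = +1; sign now +1; continue with (55743/389657)
flip (55743/389657) -> (389657/55743): both odd, 55743 mod 4 = 3, 389657 mod 4 = 1, so the flip contributes +1; sign now +1
(389657/55743): 389657 mod 55743 = 55199, so (389657/55743) = (55199/55743)
flip (55199/55743) -> (55743/55199): both odd, 55199 mod 4 = 3, 55743 mod 4 = 3, so the flip contributes -1; sign now -1
(55743/55199): 55743 mod 55199 = 544, so (55743/55199) = (544/55199)
factor out 2^5: 544 = 2^5·17; with 55199 mod 8 = 7, (2/55199) = +1; sign now -1; continue with (17/55199)
flip (17/55199) -> (55199/17): both odd, 17 mod 4 = 1, 55199 mod 4 = 3, so the flip contributes +1; sign now -1
(55199/17): 55199 mod 17 = 0, so (55199/17) = (0/17)
reached (0/17); gcd(a, n) > 1, so (0/17) = 0 and the symbol is 0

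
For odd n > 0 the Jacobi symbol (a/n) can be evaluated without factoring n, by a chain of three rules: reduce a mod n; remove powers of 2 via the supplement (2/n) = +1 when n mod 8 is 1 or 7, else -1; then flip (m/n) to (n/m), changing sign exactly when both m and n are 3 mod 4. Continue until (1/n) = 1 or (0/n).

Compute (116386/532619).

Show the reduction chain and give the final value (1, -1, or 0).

116386 = 2^1·58193; (2/532619) = -1 since 532619 mod 8 = 3, so (116386/532619) = (-1)^1·(58193/532619); sign now -1
reciprocity: (58193/532619) = +1·(532619/58193) since 58193 mod 4 = 1, 532619 mod 4 = 3; sign now -1
(532619/58193) = (8882/58193)   [reduce mod 58193]
8882 = 2^1·4441; (2/58193) = +1 since 58193 mod 8 = 1, so (8882/58193) = (+1)^1·(4441/58193); sign now -1
reciprocity: (4441/58193) = +1·(58193/4441) since 4441 mod 4 = 1, 58193 mod 4 = 1; sign now -1
(58193/4441) = (460/4441)   [reduce mod 4441]
460 = 2^2·115; (2/4441) = +1 since 4441 mod 8 = 1, so (460/4441) = (+1)^2·(115/4441); sign now -1
reciprocity: (115/4441) = +1·(4441/115) since 115 mod 4 = 3, 4441 mod 4 = 1; sign now -1
(4441/115) = (71/115)   [reduce mod 115]
reciprocity: (71/115) = -1·(115/71) since 71 mod 4 = 3, 115 mod 4 = 3; sign now +1
(115/71) = (44/71)   [reduce mod 71]
44 = 2^2·11; (2/71) = +1 since 71 mod 8 = 7, so (44/71) = (+1)^2·(11/71); sign now +1
reciprocity: (11/71) = -1·(71/11) since 11 mod 4 = 3, 71 mod 4 = 3; sign now -1
(71/11) = (5/11)   [reduce mod 11]
reciprocity: (5/11) = +1·(11/5) since 5 mod 4 = 1, 11 mod 4 = 3; sign now -1
(11/5) = (1/5)   [reduce mod 5]
(1/5) = 1; final value = sign = -1

-1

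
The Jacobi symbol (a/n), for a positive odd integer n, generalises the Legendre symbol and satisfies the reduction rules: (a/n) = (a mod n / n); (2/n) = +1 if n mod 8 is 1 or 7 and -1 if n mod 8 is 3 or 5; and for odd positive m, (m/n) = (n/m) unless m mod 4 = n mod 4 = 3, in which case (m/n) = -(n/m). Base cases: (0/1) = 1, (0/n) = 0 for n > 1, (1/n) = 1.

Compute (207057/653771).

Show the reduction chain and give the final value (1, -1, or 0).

reciprocity: (207057/653771) = +1·(653771/207057) since 207057 mod 4 = 1, 653771 mod 4 = 3; sign now +1
(653771/207057) = (32600/207057)   [reduce mod 207057]
32600 = 2^3·4075; (2/207057) = +1 since 207057 mod 8 = 1, so (32600/207057) = (+1)^3·(4075/207057); sign now +1
reciprocity: (4075/207057) = +1·(207057/4075) since 4075 mod 4 = 3, 207057 mod 4 = 1; sign now +1
(207057/4075) = (3307/4075)   [reduce mod 4075]
reciprocity: (3307/4075) = -1·(4075/3307) since 3307 mod 4 = 3, 4075 mod 4 = 3; sign now -1
(4075/3307) = (768/3307)   [reduce mod 3307]
768 = 2^8·3; (2/3307) = -1 since 3307 mod 8 = 3, so (768/3307) = (-1)^8·(3/3307); sign now -1
reciprocity: (3/3307) = -1·(3307/3) since 3 mod 4 = 3, 3307 mod 4 = 3; sign now +1
(3307/3) = (1/3)   [reduce mod 3]
(1/3) = 1; final value = sign = +1

1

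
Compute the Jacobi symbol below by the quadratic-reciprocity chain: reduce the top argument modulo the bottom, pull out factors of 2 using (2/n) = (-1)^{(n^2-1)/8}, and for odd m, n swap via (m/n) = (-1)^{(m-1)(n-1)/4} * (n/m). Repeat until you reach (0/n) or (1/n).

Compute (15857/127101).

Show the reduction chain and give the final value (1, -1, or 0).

-1

flip (15857/127101) -> (127101/15857): both odd, 15857 mod 4 = 1, 127101 mod 4 = 1, so the flip contributes +1; sign now +1
(127101/15857): 127101 mod 15857 = 245, so (127101/15857) = (245/15857)
flip (245/15857) -> (15857/245): both odd, 245 mod 4 = 1, 15857 mod 4 = 1, so the flip contributes +1; sign now +1
(15857/245): 15857 mod 245 = 177, so (15857/245) = (177/245)
flip (177/245) -> (245/177): both odd, 177 mod 4 = 1, 245 mod 4 = 1, so the flip contributes +1; sign now +1
(245/177): 245 mod 177 = 68, so (245/177) = (68/177)
factor out 2^2: 68 = 2^2·17; with 177 mod 8 = 1, (2/177) = +1; sign now +1; continue with (17/177)
flip (17/177) -> (177/17): both odd, 17 mod 4 = 1, 177 mod 4 = 1, so the flip contributes +1; sign now +1
(177/17): 177 mod 17 = 7, so (177/17) = (7/17)
flip (7/17) -> (17/7): both odd, 7 mod 4 = 3, 17 mod 4 = 1, so the flip contributes +1; sign now +1
(17/7): 17 mod 7 = 3, so (17/7) = (3/7)
flip (3/7) -> (7/3): both odd, 3 mod 4 = 3, 7 mod 4 = 3, so the flip contributes -1; sign now -1
(7/3): 7 mod 3 = 1, so (7/3) = (1/3)
reached (1/3) = 1, so the symbol is -1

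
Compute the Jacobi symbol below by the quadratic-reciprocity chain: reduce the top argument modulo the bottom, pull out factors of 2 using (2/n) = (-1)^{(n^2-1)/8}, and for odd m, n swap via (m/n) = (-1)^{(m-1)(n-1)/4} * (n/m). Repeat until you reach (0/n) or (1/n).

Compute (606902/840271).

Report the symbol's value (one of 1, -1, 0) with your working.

factor out 2^1: 606902 = 2^1·303451; with 840271 mod 8 = 7, (2/840271) = +1; sign now +1; continue with (303451/840271)
flip (303451/840271) -> (840271/303451): both odd, 303451 mod 4 = 3, 840271 mod 4 = 3, so the flip contributes -1; sign now -1
(840271/303451): 840271 mod 303451 = 233369, so (840271/303451) = (233369/303451)
flip (233369/303451) -> (303451/233369): both odd, 233369 mod 4 = 1, 303451 mod 4 = 3, so the flip contributes +1; sign now -1
(303451/233369): 303451 mod 233369 = 70082, so (303451/233369) = (70082/233369)
factor out 2^1: 70082 = 2^1·35041; with 233369 mod 8 = 1, (2/233369) = +1; sign now -1; continue with (35041/233369)
flip (35041/233369) -> (233369/35041): both odd, 35041 mod 4 = 1, 233369 mod 4 = 1, so the flip contributes +1; sign now -1
(233369/35041): 233369 mod 35041 = 23123, so (233369/35041) = (23123/35041)
flip (23123/35041) -> (35041/23123): both odd, 23123 mod 4 = 3, 35041 mod 4 = 1, so the flip contributes +1; sign now -1
(35041/23123): 35041 mod 23123 = 11918, so (35041/23123) = (11918/23123)
factor out 2^1: 11918 = 2^1·5959; with 23123 mod 8 = 3, (2/23123) = -1; sign now +1; continue with (5959/23123)
flip (5959/23123) -> (23123/5959): both odd, 5959 mod 4 = 3, 23123 mod 4 = 3, so the flip contributes -1; sign now -1
(23123/5959): 23123 mod 5959 = 5246, so (23123/5959) = (5246/5959)
factor out 2^1: 5246 = 2^1·2623; with 5959 mod 8 = 7, (2/5959) = +1; sign now -1; continue with (2623/5959)
flip (2623/5959) -> (5959/2623): both odd, 2623 mod 4 = 3, 5959 mod 4 = 3, so the flip contributes -1; sign now +1
(5959/2623): 5959 mod 2623 = 713, so (5959/2623) = (713/2623)
flip (713/2623) -> (2623/713): both odd, 713 mod 4 = 1, 2623 mod 4 = 3, so the flip contributes +1; sign now +1
(2623/713): 2623 mod 713 = 484, so (2623/713) = (484/713)
factor out 2^2: 484 = 2^2·121; with 713 mod 8 = 1, (2/713) = +1; sign now +1; continue with (121/713)
flip (121/713) -> (713/121): both odd, 121 mod 4 = 1, 713 mod 4 = 1, so the flip contributes +1; sign now +1
(713/121): 713 mod 121 = 108, so (713/121) = (108/121)
factor out 2^2: 108 = 2^2·27; with 121 mod 8 = 1, (2/121) = +1; sign now +1; continue with (27/121)
flip (27/121) -> (121/27): both odd, 27 mod 4 = 3, 121 mod 4 = 1, so the flip contributes +1; sign now +1
(121/27): 121 mod 27 = 13, so (121/27) = (13/27)
flip (13/27) -> (27/13): both odd, 13 mod 4 = 1, 27 mod 4 = 3, so the flip contributes +1; sign now +1
(27/13): 27 mod 13 = 1, so (27/13) = (1/13)
reached (1/13) = 1, so the symbol is +1

1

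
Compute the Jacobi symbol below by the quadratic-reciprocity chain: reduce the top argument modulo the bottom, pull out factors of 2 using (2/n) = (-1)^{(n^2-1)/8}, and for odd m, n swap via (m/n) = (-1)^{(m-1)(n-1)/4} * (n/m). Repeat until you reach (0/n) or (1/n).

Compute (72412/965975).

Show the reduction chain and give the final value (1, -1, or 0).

-1

72412 = 2^2·18103; (2/965975) = +1 since 965975 mod 8 = 7, so (72412/965975) = (+1)^2·(18103/965975); sign now +1
reciprocity: (18103/965975) = -1·(965975/18103) since 18103 mod 4 = 3, 965975 mod 4 = 3; sign now -1
(965975/18103) = (6516/18103)   [reduce mod 18103]
6516 = 2^2·1629; (2/18103) = +1 since 18103 mod 8 = 7, so (6516/18103) = (+1)^2·(1629/18103); sign now -1
reciprocity: (1629/18103) = +1·(18103/1629) since 1629 mod 4 = 1, 18103 mod 4 = 3; sign now -1
(18103/1629) = (184/1629)   [reduce mod 1629]
184 = 2^3·23; (2/1629) = -1 since 1629 mod 8 = 5, so (184/1629) = (-1)^3·(23/1629); sign now +1
reciprocity: (23/1629) = +1·(1629/23) since 23 mod 4 = 3, 1629 mod 4 = 1; sign now +1
(1629/23) = (19/23)   [reduce mod 23]
reciprocity: (19/23) = -1·(23/19) since 19 mod 4 = 3, 23 mod 4 = 3; sign now -1
(23/19) = (4/19)   [reduce mod 19]
4 = 2^2·1; (2/19) = -1 since 19 mod 8 = 3, so (4/19) = (-1)^2·(1/19); sign now -1
(1/19) = 1; final value = sign = -1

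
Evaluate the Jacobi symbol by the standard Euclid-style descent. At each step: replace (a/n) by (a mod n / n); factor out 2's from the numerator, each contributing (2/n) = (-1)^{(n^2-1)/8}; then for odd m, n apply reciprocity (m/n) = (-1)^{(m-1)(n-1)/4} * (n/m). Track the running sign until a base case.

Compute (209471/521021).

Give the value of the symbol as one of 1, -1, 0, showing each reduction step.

1

reciprocity: (209471/521021) = +1·(521021/209471) since 209471 mod 4 = 3, 521021 mod 4 = 1; sign now +1
(521021/209471) = (102079/209471)   [reduce mod 209471]
reciprocity: (102079/209471) = -1·(209471/102079) since 102079 mod 4 = 3, 209471 mod 4 = 3; sign now -1
(209471/102079) = (5313/102079)   [reduce mod 102079]
reciprocity: (5313/102079) = +1·(102079/5313) since 5313 mod 4 = 1, 102079 mod 4 = 3; sign now -1
(102079/5313) = (1132/5313)   [reduce mod 5313]
1132 = 2^2·283; (2/5313) = +1 since 5313 mod 8 = 1, so (1132/5313) = (+1)^2·(283/5313); sign now -1
reciprocity: (283/5313) = +1·(5313/283) since 283 mod 4 = 3, 5313 mod 4 = 1; sign now -1
(5313/283) = (219/283)   [reduce mod 283]
reciprocity: (219/283) = -1·(283/219) since 219 mod 4 = 3, 283 mod 4 = 3; sign now +1
(283/219) = (64/219)   [reduce mod 219]
64 = 2^6·1; (2/219) = -1 since 219 mod 8 = 3, so (64/219) = (-1)^6·(1/219); sign now +1
(1/219) = 1; final value = sign = +1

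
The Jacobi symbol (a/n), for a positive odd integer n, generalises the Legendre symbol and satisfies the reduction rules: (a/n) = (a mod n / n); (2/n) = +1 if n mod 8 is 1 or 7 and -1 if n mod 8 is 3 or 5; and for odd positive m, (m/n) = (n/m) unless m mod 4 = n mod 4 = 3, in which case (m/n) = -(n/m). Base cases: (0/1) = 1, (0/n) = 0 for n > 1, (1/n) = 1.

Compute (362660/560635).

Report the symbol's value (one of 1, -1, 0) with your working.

factor out 2^2: 362660 = 2^2·90665; with 560635 mod 8 = 3, (2/560635) = -1; sign now +1; continue with (90665/560635)
flip (90665/560635) -> (560635/90665): both odd, 90665 mod 4 = 1, 560635 mod 4 = 3, so the flip contributes +1; sign now +1
(560635/90665): 560635 mod 90665 = 16645, so (560635/90665) = (16645/90665)
flip (16645/90665) -> (90665/16645): both odd, 16645 mod 4 = 1, 90665 mod 4 = 1, so the flip contributes +1; sign now +1
(90665/16645): 90665 mod 16645 = 7440, so (90665/16645) = (7440/16645)
factor out 2^4: 7440 = 2^4·465; with 16645 mod 8 = 5, (2/16645) = -1; sign now +1; continue with (465/16645)
flip (465/16645) -> (16645/465): both odd, 465 mod 4 = 1, 16645 mod 4 = 1, so the flip contributes +1; sign now +1
(16645/465): 16645 mod 465 = 370, so (16645/465) = (370/465)
factor out 2^1: 370 = 2^1·185; with 465 mod 8 = 1, (2/465) = +1; sign now +1; continue with (185/465)
flip (185/465) -> (465/185): both odd, 185 mod 4 = 1, 465 mod 4 = 1, so the flip contributes +1; sign now +1
(465/185): 465 mod 185 = 95, so (465/185) = (95/185)
flip (95/185) -> (185/95): both odd, 95 mod 4 = 3, 185 mod 4 = 1, so the flip contributes +1; sign now +1
(185/95): 185 mod 95 = 90, so (185/95) = (90/95)
factor out 2^1: 90 = 2^1·45; with 95 mod 8 = 7, (2/95) = +1; sign now +1; continue with (45/95)
flip (45/95) -> (95/45): both odd, 45 mod 4 = 1, 95 mod 4 = 3, so the flip contributes +1; sign now +1
(95/45): 95 mod 45 = 5, so (95/45) = (5/45)
flip (5/45) -> (45/5): both odd, 5 mod 4 = 1, 45 mod 4 = 1, so the flip contributes +1; sign now +1
(45/5): 45 mod 5 = 0, so (45/5) = (0/5)
reached (0/5); gcd(a, n) > 1, so (0/5) = 0 and the symbol is 0

0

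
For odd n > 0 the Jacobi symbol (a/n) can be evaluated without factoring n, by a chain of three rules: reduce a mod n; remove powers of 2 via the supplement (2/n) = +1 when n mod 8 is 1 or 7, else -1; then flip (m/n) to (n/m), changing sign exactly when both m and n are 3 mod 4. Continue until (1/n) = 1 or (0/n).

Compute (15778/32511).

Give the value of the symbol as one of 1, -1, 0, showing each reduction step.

15778 = 2^1·7889; (2/32511) = +1 since 32511 mod 8 = 7, so (15778/32511) = (+1)^1·(7889/32511); sign now +1
reciprocity: (7889/32511) = +1·(32511/7889) since 7889 mod 4 = 1, 32511 mod 4 = 3; sign now +1
(32511/7889) = (955/7889)   [reduce mod 7889]
reciprocity: (955/7889) = +1·(7889/955) since 955 mod 4 = 3, 7889 mod 4 = 1; sign now +1
(7889/955) = (249/955)   [reduce mod 955]
reciprocity: (249/955) = +1·(955/249) since 249 mod 4 = 1, 955 mod 4 = 3; sign now +1
(955/249) = (208/249)   [reduce mod 249]
208 = 2^4·13; (2/249) = +1 since 249 mod 8 = 1, so (208/249) = (+1)^4·(13/249); sign now +1
reciprocity: (13/249) = +1·(249/13) since 13 mod 4 = 1, 249 mod 4 = 1; sign now +1
(249/13) = (2/13)   [reduce mod 13]
2 = 2^1·1; (2/13) = -1 since 13 mod 8 = 5, so (2/13) = (-1)^1·(1/13); sign now -1
(1/13) = 1; final value = sign = -1

-1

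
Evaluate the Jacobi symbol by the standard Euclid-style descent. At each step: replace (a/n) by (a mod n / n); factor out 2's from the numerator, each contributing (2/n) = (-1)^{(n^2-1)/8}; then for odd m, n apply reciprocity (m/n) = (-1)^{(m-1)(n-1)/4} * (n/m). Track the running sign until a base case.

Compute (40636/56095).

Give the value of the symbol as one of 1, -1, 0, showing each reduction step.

40636 = 2^2·10159; (2/56095) = +1 since 56095 mod 8 = 7, so (40636/56095) = (+1)^2·(10159/56095); sign now +1
reciprocity: (10159/56095) = -1·(56095/10159) since 10159 mod 4 = 3, 56095 mod 4 = 3; sign now -1
(56095/10159) = (5300/10159)   [reduce mod 10159]
5300 = 2^2·1325; (2/10159) = +1 since 10159 mod 8 = 7, so (5300/10159) = (+1)^2·(1325/10159); sign now -1
reciprocity: (1325/10159) = +1·(10159/1325) since 1325 mod 4 = 1, 10159 mod 4 = 3; sign now -1
(10159/1325) = (884/1325)   [reduce mod 1325]
884 = 2^2·221; (2/1325) = -1 since 1325 mod 8 = 5, so (884/1325) = (-1)^2·(221/1325); sign now -1
reciprocity: (221/1325) = +1·(1325/221) since 221 mod 4 = 1, 1325 mod 4 = 1; sign now -1
(1325/221) = (220/221)   [reduce mod 221]
220 = 2^2·55; (2/221) = -1 since 221 mod 8 = 5, so (220/221) = (-1)^2·(55/221); sign now -1
reciprocity: (55/221) = +1·(221/55) since 55 mod 4 = 3, 221 mod 4 = 1; sign now -1
(221/55) = (1/55)   [reduce mod 55]
(1/55) = 1; final value = sign = -1

-1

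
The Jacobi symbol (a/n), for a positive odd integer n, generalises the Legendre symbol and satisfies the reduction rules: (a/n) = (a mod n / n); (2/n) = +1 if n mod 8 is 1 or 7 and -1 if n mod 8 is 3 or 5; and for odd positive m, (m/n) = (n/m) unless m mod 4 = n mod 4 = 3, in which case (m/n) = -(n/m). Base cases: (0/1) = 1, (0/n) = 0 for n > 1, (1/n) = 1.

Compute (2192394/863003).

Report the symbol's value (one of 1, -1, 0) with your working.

-1

(2192394/863003): 2192394 mod 863003 = 466388, so (2192394/863003) = (466388/863003)
factor out 2^2: 466388 = 2^2·116597; with 863003 mod 8 = 3, (2/863003) = -1; sign now +1; continue with (116597/863003)
flip (116597/863003) -> (863003/116597): both odd, 116597 mod 4 = 1, 863003 mod 4 = 3, so the flip contributes +1; sign now +1
(863003/116597): 863003 mod 116597 = 46824, so (863003/116597) = (46824/116597)
factor out 2^3: 46824 = 2^3·5853; with 116597 mod 8 = 5, (2/116597) = -1; sign now -1; continue with (5853/116597)
flip (5853/116597) -> (116597/5853): both odd, 5853 mod 4 = 1, 116597 mod 4 = 1, so the flip contributes +1; sign now -1
(116597/5853): 116597 mod 5853 = 5390, so (116597/5853) = (5390/5853)
factor out 2^1: 5390 = 2^1·2695; with 5853 mod 8 = 5, (2/5853) = -1; sign now +1; continue with (2695/5853)
flip (2695/5853) -> (5853/2695): both odd, 2695 mod 4 = 3, 5853 mod 4 = 1, so the flip contributes +1; sign now +1
(5853/2695): 5853 mod 2695 = 463, so (5853/2695) = (463/2695)
flip (463/2695) -> (2695/463): both odd, 463 mod 4 = 3, 2695 mod 4 = 3, so the flip contributes -1; sign now -1
(2695/463): 2695 mod 463 = 380, so (2695/463) = (380/463)
factor out 2^2: 380 = 2^2·95; with 463 mod 8 = 7, (2/463) = +1; sign now -1; continue with (95/463)
flip (95/463) -> (463/95): both odd, 95 mod 4 = 3, 463 mod 4 = 3, so the flip contributes -1; sign now +1
(463/95): 463 mod 95 = 83, so (463/95) = (83/95)
flip (83/95) -> (95/83): both odd, 83 mod 4 = 3, 95 mod 4 = 3, so the flip contributes -1; sign now -1
(95/83): 95 mod 83 = 12, so (95/83) = (12/83)
factor out 2^2: 12 = 2^2·3; with 83 mod 8 = 3, (2/83) = -1; sign now -1; continue with (3/83)
flip (3/83) -> (83/3): both odd, 3 mod 4 = 3, 83 mod 4 = 3, so the flip contributes -1; sign now +1
(83/3): 83 mod 3 = 2, so (83/3) = (2/3)
factor out 2^1: 2 = 2^1·1; with 3 mod 8 = 3, (2/3) = -1; sign now -1; continue with (1/3)
reached (1/3) = 1, so the symbol is -1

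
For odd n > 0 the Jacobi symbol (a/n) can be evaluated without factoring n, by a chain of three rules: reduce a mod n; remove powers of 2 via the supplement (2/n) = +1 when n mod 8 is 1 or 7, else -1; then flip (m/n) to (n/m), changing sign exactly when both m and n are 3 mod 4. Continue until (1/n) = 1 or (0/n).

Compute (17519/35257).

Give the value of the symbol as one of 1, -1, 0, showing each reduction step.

1

flip (17519/35257) -> (35257/17519): both odd, 17519 mod 4 = 3, 35257 mod 4 = 1, so the flip contributes +1; sign now +1
(35257/17519): 35257 mod 17519 = 219, so (35257/17519) = (219/17519)
flip (219/17519) -> (17519/219): both odd, 219 mod 4 = 3, 17519 mod 4 = 3, so the flip contributes -1; sign now -1
(17519/219): 17519 mod 219 = 218, so (17519/219) = (218/219)
factor out 2^1: 218 = 2^1·109; with 219 mod 8 = 3, (2/219) = -1; sign now +1; continue with (109/219)
flip (109/219) -> (219/109): both odd, 109 mod 4 = 1, 219 mod 4 = 3, so the flip contributes +1; sign now +1
(219/109): 219 mod 109 = 1, so (219/109) = (1/109)
reached (1/109) = 1, so the symbol is +1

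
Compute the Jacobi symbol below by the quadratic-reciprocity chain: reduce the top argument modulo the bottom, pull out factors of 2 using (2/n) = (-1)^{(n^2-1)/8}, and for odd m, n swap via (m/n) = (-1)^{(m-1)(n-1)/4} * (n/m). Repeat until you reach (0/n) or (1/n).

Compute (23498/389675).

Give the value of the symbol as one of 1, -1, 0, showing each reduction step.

23498 = 2^1·11749; (2/389675) = -1 since 389675 mod 8 = 3, so (23498/389675) = (-1)^1·(11749/389675); sign now -1
reciprocity: (11749/389675) = +1·(389675/11749) since 11749 mod 4 = 1, 389675 mod 4 = 3; sign now -1
(389675/11749) = (1958/11749)   [reduce mod 11749]
1958 = 2^1·979; (2/11749) = -1 since 11749 mod 8 = 5, so (1958/11749) = (-1)^1·(979/11749); sign now +1
reciprocity: (979/11749) = +1·(11749/979) since 979 mod 4 = 3, 11749 mod 4 = 1; sign now +1
(11749/979) = (1/979)   [reduce mod 979]
(1/979) = 1; final value = sign = +1

1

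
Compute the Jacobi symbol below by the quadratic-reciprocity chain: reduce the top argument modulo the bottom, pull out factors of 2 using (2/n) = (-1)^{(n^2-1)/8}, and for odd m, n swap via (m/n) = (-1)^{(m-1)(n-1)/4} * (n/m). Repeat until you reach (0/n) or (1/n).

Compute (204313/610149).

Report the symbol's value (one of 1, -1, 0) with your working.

1

flip (204313/610149) -> (610149/204313): both odd, 204313 mod 4 = 1, 610149 mod 4 = 1, so the flip contributes +1; sign now +1
(610149/204313): 610149 mod 204313 = 201523, so (610149/204313) = (201523/204313)
flip (201523/204313) -> (204313/201523): both odd, 201523 mod 4 = 3, 204313 mod 4 = 1, so the flip contributes +1; sign now +1
(204313/201523): 204313 mod 201523 = 2790, so (204313/201523) = (2790/201523)
factor out 2^1: 2790 = 2^1·1395; with 201523 mod 8 = 3, (2/201523) = -1; sign now -1; continue with (1395/201523)
flip (1395/201523) -> (201523/1395): both odd, 1395 mod 4 = 3, 201523 mod 4 = 3, so the flip contributes -1; sign now +1
(201523/1395): 201523 mod 1395 = 643, so (201523/1395) = (643/1395)
flip (643/1395) -> (1395/643): both odd, 643 mod 4 = 3, 1395 mod 4 = 3, so the flip contributes -1; sign now -1
(1395/643): 1395 mod 643 = 109, so (1395/643) = (109/643)
flip (109/643) -> (643/109): both odd, 109 mod 4 = 1, 643 mod 4 = 3, so the flip contributes +1; sign now -1
(643/109): 643 mod 109 = 98, so (643/109) = (98/109)
factor out 2^1: 98 = 2^1·49; with 109 mod 8 = 5, (2/109) = -1; sign now +1; continue with (49/109)
flip (49/109) -> (109/49): both odd, 49 mod 4 = 1, 109 mod 4 = 1, so the flip contributes +1; sign now +1
(109/49): 109 mod 49 = 11, so (109/49) = (11/49)
flip (11/49) -> (49/11): both odd, 11 mod 4 = 3, 49 mod 4 = 1, so the flip contributes +1; sign now +1
(49/11): 49 mod 11 = 5, so (49/11) = (5/11)
flip (5/11) -> (11/5): both odd, 5 mod 4 = 1, 11 mod 4 = 3, so the flip contributes +1; sign now +1
(11/5): 11 mod 5 = 1, so (11/5) = (1/5)
reached (1/5) = 1, so the symbol is +1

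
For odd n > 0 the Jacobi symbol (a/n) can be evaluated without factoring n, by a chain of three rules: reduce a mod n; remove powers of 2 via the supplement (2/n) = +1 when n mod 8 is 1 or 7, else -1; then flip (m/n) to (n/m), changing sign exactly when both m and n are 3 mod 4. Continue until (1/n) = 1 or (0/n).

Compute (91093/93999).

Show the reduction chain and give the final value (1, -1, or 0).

1

reciprocity: (91093/93999) = +1·(93999/91093) since 91093 mod 4 = 1, 93999 mod 4 = 3; sign now +1
(93999/91093) = (2906/91093)   [reduce mod 91093]
2906 = 2^1·1453; (2/91093) = -1 since 91093 mod 8 = 5, so (2906/91093) = (-1)^1·(1453/91093); sign now -1
reciprocity: (1453/91093) = +1·(91093/1453) since 1453 mod 4 = 1, 91093 mod 4 = 1; sign now -1
(91093/1453) = (1007/1453)   [reduce mod 1453]
reciprocity: (1007/1453) = +1·(1453/1007) since 1007 mod 4 = 3, 1453 mod 4 = 1; sign now -1
(1453/1007) = (446/1007)   [reduce mod 1007]
446 = 2^1·223; (2/1007) = +1 since 1007 mod 8 = 7, so (446/1007) = (+1)^1·(223/1007); sign now -1
reciprocity: (223/1007) = -1·(1007/223) since 223 mod 4 = 3, 1007 mod 4 = 3; sign now +1
(1007/223) = (115/223)   [reduce mod 223]
reciprocity: (115/223) = -1·(223/115) since 115 mod 4 = 3, 223 mod 4 = 3; sign now -1
(223/115) = (108/115)   [reduce mod 115]
108 = 2^2·27; (2/115) = -1 since 115 mod 8 = 3, so (108/115) = (-1)^2·(27/115); sign now -1
reciprocity: (27/115) = -1·(115/27) since 27 mod 4 = 3, 115 mod 4 = 3; sign now +1
(115/27) = (7/27)   [reduce mod 27]
reciprocity: (7/27) = -1·(27/7) since 7 mod 4 = 3, 27 mod 4 = 3; sign now -1
(27/7) = (6/7)   [reduce mod 7]
6 = 2^1·3; (2/7) = +1 since 7 mod 8 = 7, so (6/7) = (+1)^1·(3/7); sign now -1
reciprocity: (3/7) = -1·(7/3) since 3 mod 4 = 3, 7 mod 4 = 3; sign now +1
(7/3) = (1/3)   [reduce mod 3]
(1/3) = 1; final value = sign = +1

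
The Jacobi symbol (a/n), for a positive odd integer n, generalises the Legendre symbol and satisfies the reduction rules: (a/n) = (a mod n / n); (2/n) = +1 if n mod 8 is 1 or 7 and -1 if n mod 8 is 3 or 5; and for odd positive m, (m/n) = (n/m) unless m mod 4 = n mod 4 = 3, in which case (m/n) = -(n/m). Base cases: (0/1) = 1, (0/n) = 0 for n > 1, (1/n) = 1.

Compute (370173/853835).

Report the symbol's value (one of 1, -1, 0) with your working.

-1

reciprocity: (370173/853835) = +1·(853835/370173) since 370173 mod 4 = 1, 853835 mod 4 = 3; sign now +1
(853835/370173) = (113489/370173)   [reduce mod 370173]
reciprocity: (113489/370173) = +1·(370173/113489) since 113489 mod 4 = 1, 370173 mod 4 = 1; sign now +1
(370173/113489) = (29706/113489)   [reduce mod 113489]
29706 = 2^1·14853; (2/113489) = +1 since 113489 mod 8 = 1, so (29706/113489) = (+1)^1·(14853/113489); sign now +1
reciprocity: (14853/113489) = +1·(113489/14853) since 14853 mod 4 = 1, 113489 mod 4 = 1; sign now +1
(113489/14853) = (9518/14853)   [reduce mod 14853]
9518 = 2^1·4759; (2/14853) = -1 since 14853 mod 8 = 5, so (9518/14853) = (-1)^1·(4759/14853); sign now -1
reciprocity: (4759/14853) = +1·(14853/4759) since 4759 mod 4 = 3, 14853 mod 4 = 1; sign now -1
(14853/4759) = (576/4759)   [reduce mod 4759]
576 = 2^6·9; (2/4759) = +1 since 4759 mod 8 = 7, so (576/4759) = (+1)^6·(9/4759); sign now -1
reciprocity: (9/4759) = +1·(4759/9) since 9 mod 4 = 1, 4759 mod 4 = 3; sign now -1
(4759/9) = (7/9)   [reduce mod 9]
reciprocity: (7/9) = +1·(9/7) since 7 mod 4 = 3, 9 mod 4 = 1; sign now -1
(9/7) = (2/7)   [reduce mod 7]
2 = 2^1·1; (2/7) = +1 since 7 mod 8 = 7, so (2/7) = (+1)^1·(1/7); sign now -1
(1/7) = 1; final value = sign = -1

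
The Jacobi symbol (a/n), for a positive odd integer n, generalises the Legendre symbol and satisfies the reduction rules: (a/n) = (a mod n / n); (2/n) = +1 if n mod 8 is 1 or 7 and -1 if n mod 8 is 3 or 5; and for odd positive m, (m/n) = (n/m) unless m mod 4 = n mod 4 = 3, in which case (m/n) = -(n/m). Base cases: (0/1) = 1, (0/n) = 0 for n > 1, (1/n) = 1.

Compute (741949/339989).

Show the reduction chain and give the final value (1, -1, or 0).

(741949/339989): 741949 mod 339989 = 61971, so (741949/339989) = (61971/339989)
flip (61971/339989) -> (339989/61971): both odd, 61971 mod 4 = 3, 339989 mod 4 = 1, so the flip contributes +1; sign now +1
(339989/61971): 339989 mod 61971 = 30134, so (339989/61971) = (30134/61971)
factor out 2^1: 30134 = 2^1·15067; with 61971 mod 8 = 3, (2/61971) = -1; sign now -1; continue with (15067/61971)
flip (15067/61971) -> (61971/15067): both odd, 15067 mod 4 = 3, 61971 mod 4 = 3, so the flip contributes -1; sign now +1
(61971/15067): 61971 mod 15067 = 1703, so (61971/15067) = (1703/15067)
flip (1703/15067) -> (15067/1703): both odd, 1703 mod 4 = 3, 15067 mod 4 = 3, so the flip contributes -1; sign now -1
(15067/1703): 15067 mod 1703 = 1443, so (15067/1703) = (1443/1703)
flip (1443/1703) -> (1703/1443): both odd, 1443 mod 4 = 3, 1703 mod 4 = 3, so the flip contributes -1; sign now +1
(1703/1443): 1703 mod 1443 = 260, so (1703/1443) = (260/1443)
factor out 2^2: 260 = 2^2·65; with 1443 mod 8 = 3, (2/1443) = -1; sign now +1; continue with (65/1443)
flip (65/1443) -> (1443/65): both odd, 65 mod 4 = 1, 1443 mod 4 = 3, so the flip contributes +1; sign now +1
(1443/65): 1443 mod 65 = 13, so (1443/65) = (13/65)
flip (13/65) -> (65/13): both odd, 13 mod 4 = 1, 65 mod 4 = 1, so the flip contributes +1; sign now +1
(65/13): 65 mod 13 = 0, so (65/13) = (0/13)
reached (0/13); gcd(a, n) > 1, so (0/13) = 0 and the symbol is 0

0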